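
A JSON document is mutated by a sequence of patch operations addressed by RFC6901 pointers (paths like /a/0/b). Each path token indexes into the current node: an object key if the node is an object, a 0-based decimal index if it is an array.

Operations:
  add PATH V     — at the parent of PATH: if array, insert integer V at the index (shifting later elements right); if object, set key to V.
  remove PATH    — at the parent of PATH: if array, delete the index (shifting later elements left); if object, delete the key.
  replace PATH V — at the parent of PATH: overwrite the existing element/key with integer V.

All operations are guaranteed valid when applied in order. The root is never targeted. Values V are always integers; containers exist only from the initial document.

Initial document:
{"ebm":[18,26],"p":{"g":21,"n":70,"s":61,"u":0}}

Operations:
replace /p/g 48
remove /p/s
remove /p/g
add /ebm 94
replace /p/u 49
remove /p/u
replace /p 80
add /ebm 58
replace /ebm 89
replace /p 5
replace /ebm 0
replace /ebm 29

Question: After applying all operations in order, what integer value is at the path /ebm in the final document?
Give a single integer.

Answer: 29

Derivation:
After op 1 (replace /p/g 48): {"ebm":[18,26],"p":{"g":48,"n":70,"s":61,"u":0}}
After op 2 (remove /p/s): {"ebm":[18,26],"p":{"g":48,"n":70,"u":0}}
After op 3 (remove /p/g): {"ebm":[18,26],"p":{"n":70,"u":0}}
After op 4 (add /ebm 94): {"ebm":94,"p":{"n":70,"u":0}}
After op 5 (replace /p/u 49): {"ebm":94,"p":{"n":70,"u":49}}
After op 6 (remove /p/u): {"ebm":94,"p":{"n":70}}
After op 7 (replace /p 80): {"ebm":94,"p":80}
After op 8 (add /ebm 58): {"ebm":58,"p":80}
After op 9 (replace /ebm 89): {"ebm":89,"p":80}
After op 10 (replace /p 5): {"ebm":89,"p":5}
After op 11 (replace /ebm 0): {"ebm":0,"p":5}
After op 12 (replace /ebm 29): {"ebm":29,"p":5}
Value at /ebm: 29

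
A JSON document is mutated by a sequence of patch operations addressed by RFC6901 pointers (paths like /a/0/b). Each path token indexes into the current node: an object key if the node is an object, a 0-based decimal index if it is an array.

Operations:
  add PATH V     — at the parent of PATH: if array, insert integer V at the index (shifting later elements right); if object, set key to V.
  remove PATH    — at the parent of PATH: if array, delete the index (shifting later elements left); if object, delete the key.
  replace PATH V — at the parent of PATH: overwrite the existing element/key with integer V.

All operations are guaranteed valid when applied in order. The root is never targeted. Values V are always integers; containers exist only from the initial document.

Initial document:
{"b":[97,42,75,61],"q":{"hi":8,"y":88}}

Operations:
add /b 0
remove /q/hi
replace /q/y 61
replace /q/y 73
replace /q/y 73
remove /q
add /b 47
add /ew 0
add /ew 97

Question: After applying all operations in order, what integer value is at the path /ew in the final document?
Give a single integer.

Answer: 97

Derivation:
After op 1 (add /b 0): {"b":0,"q":{"hi":8,"y":88}}
After op 2 (remove /q/hi): {"b":0,"q":{"y":88}}
After op 3 (replace /q/y 61): {"b":0,"q":{"y":61}}
After op 4 (replace /q/y 73): {"b":0,"q":{"y":73}}
After op 5 (replace /q/y 73): {"b":0,"q":{"y":73}}
After op 6 (remove /q): {"b":0}
After op 7 (add /b 47): {"b":47}
After op 8 (add /ew 0): {"b":47,"ew":0}
After op 9 (add /ew 97): {"b":47,"ew":97}
Value at /ew: 97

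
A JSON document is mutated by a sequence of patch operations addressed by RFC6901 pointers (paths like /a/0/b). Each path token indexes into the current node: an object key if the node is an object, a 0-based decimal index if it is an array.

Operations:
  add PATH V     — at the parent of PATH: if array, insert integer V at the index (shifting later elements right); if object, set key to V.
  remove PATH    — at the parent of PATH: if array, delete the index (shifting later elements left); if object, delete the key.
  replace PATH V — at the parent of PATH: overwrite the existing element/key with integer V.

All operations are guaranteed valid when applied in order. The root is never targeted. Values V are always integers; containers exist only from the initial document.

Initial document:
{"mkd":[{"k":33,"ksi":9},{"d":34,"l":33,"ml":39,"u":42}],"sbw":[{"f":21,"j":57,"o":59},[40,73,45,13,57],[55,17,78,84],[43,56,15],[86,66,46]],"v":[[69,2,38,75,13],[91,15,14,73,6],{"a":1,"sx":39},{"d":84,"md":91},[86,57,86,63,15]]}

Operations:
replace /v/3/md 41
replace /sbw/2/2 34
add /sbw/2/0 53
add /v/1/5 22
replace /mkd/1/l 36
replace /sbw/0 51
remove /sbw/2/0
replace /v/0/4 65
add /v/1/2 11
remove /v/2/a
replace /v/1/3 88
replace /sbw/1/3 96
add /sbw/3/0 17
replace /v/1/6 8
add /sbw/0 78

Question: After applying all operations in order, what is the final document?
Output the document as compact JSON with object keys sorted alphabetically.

Answer: {"mkd":[{"k":33,"ksi":9},{"d":34,"l":36,"ml":39,"u":42}],"sbw":[78,51,[40,73,45,96,57],[55,17,34,84],[17,43,56,15],[86,66,46]],"v":[[69,2,38,75,65],[91,15,11,88,73,6,8],{"sx":39},{"d":84,"md":41},[86,57,86,63,15]]}

Derivation:
After op 1 (replace /v/3/md 41): {"mkd":[{"k":33,"ksi":9},{"d":34,"l":33,"ml":39,"u":42}],"sbw":[{"f":21,"j":57,"o":59},[40,73,45,13,57],[55,17,78,84],[43,56,15],[86,66,46]],"v":[[69,2,38,75,13],[91,15,14,73,6],{"a":1,"sx":39},{"d":84,"md":41},[86,57,86,63,15]]}
After op 2 (replace /sbw/2/2 34): {"mkd":[{"k":33,"ksi":9},{"d":34,"l":33,"ml":39,"u":42}],"sbw":[{"f":21,"j":57,"o":59},[40,73,45,13,57],[55,17,34,84],[43,56,15],[86,66,46]],"v":[[69,2,38,75,13],[91,15,14,73,6],{"a":1,"sx":39},{"d":84,"md":41},[86,57,86,63,15]]}
After op 3 (add /sbw/2/0 53): {"mkd":[{"k":33,"ksi":9},{"d":34,"l":33,"ml":39,"u":42}],"sbw":[{"f":21,"j":57,"o":59},[40,73,45,13,57],[53,55,17,34,84],[43,56,15],[86,66,46]],"v":[[69,2,38,75,13],[91,15,14,73,6],{"a":1,"sx":39},{"d":84,"md":41},[86,57,86,63,15]]}
After op 4 (add /v/1/5 22): {"mkd":[{"k":33,"ksi":9},{"d":34,"l":33,"ml":39,"u":42}],"sbw":[{"f":21,"j":57,"o":59},[40,73,45,13,57],[53,55,17,34,84],[43,56,15],[86,66,46]],"v":[[69,2,38,75,13],[91,15,14,73,6,22],{"a":1,"sx":39},{"d":84,"md":41},[86,57,86,63,15]]}
After op 5 (replace /mkd/1/l 36): {"mkd":[{"k":33,"ksi":9},{"d":34,"l":36,"ml":39,"u":42}],"sbw":[{"f":21,"j":57,"o":59},[40,73,45,13,57],[53,55,17,34,84],[43,56,15],[86,66,46]],"v":[[69,2,38,75,13],[91,15,14,73,6,22],{"a":1,"sx":39},{"d":84,"md":41},[86,57,86,63,15]]}
After op 6 (replace /sbw/0 51): {"mkd":[{"k":33,"ksi":9},{"d":34,"l":36,"ml":39,"u":42}],"sbw":[51,[40,73,45,13,57],[53,55,17,34,84],[43,56,15],[86,66,46]],"v":[[69,2,38,75,13],[91,15,14,73,6,22],{"a":1,"sx":39},{"d":84,"md":41},[86,57,86,63,15]]}
After op 7 (remove /sbw/2/0): {"mkd":[{"k":33,"ksi":9},{"d":34,"l":36,"ml":39,"u":42}],"sbw":[51,[40,73,45,13,57],[55,17,34,84],[43,56,15],[86,66,46]],"v":[[69,2,38,75,13],[91,15,14,73,6,22],{"a":1,"sx":39},{"d":84,"md":41},[86,57,86,63,15]]}
After op 8 (replace /v/0/4 65): {"mkd":[{"k":33,"ksi":9},{"d":34,"l":36,"ml":39,"u":42}],"sbw":[51,[40,73,45,13,57],[55,17,34,84],[43,56,15],[86,66,46]],"v":[[69,2,38,75,65],[91,15,14,73,6,22],{"a":1,"sx":39},{"d":84,"md":41},[86,57,86,63,15]]}
After op 9 (add /v/1/2 11): {"mkd":[{"k":33,"ksi":9},{"d":34,"l":36,"ml":39,"u":42}],"sbw":[51,[40,73,45,13,57],[55,17,34,84],[43,56,15],[86,66,46]],"v":[[69,2,38,75,65],[91,15,11,14,73,6,22],{"a":1,"sx":39},{"d":84,"md":41},[86,57,86,63,15]]}
After op 10 (remove /v/2/a): {"mkd":[{"k":33,"ksi":9},{"d":34,"l":36,"ml":39,"u":42}],"sbw":[51,[40,73,45,13,57],[55,17,34,84],[43,56,15],[86,66,46]],"v":[[69,2,38,75,65],[91,15,11,14,73,6,22],{"sx":39},{"d":84,"md":41},[86,57,86,63,15]]}
After op 11 (replace /v/1/3 88): {"mkd":[{"k":33,"ksi":9},{"d":34,"l":36,"ml":39,"u":42}],"sbw":[51,[40,73,45,13,57],[55,17,34,84],[43,56,15],[86,66,46]],"v":[[69,2,38,75,65],[91,15,11,88,73,6,22],{"sx":39},{"d":84,"md":41},[86,57,86,63,15]]}
After op 12 (replace /sbw/1/3 96): {"mkd":[{"k":33,"ksi":9},{"d":34,"l":36,"ml":39,"u":42}],"sbw":[51,[40,73,45,96,57],[55,17,34,84],[43,56,15],[86,66,46]],"v":[[69,2,38,75,65],[91,15,11,88,73,6,22],{"sx":39},{"d":84,"md":41},[86,57,86,63,15]]}
After op 13 (add /sbw/3/0 17): {"mkd":[{"k":33,"ksi":9},{"d":34,"l":36,"ml":39,"u":42}],"sbw":[51,[40,73,45,96,57],[55,17,34,84],[17,43,56,15],[86,66,46]],"v":[[69,2,38,75,65],[91,15,11,88,73,6,22],{"sx":39},{"d":84,"md":41},[86,57,86,63,15]]}
After op 14 (replace /v/1/6 8): {"mkd":[{"k":33,"ksi":9},{"d":34,"l":36,"ml":39,"u":42}],"sbw":[51,[40,73,45,96,57],[55,17,34,84],[17,43,56,15],[86,66,46]],"v":[[69,2,38,75,65],[91,15,11,88,73,6,8],{"sx":39},{"d":84,"md":41},[86,57,86,63,15]]}
After op 15 (add /sbw/0 78): {"mkd":[{"k":33,"ksi":9},{"d":34,"l":36,"ml":39,"u":42}],"sbw":[78,51,[40,73,45,96,57],[55,17,34,84],[17,43,56,15],[86,66,46]],"v":[[69,2,38,75,65],[91,15,11,88,73,6,8],{"sx":39},{"d":84,"md":41},[86,57,86,63,15]]}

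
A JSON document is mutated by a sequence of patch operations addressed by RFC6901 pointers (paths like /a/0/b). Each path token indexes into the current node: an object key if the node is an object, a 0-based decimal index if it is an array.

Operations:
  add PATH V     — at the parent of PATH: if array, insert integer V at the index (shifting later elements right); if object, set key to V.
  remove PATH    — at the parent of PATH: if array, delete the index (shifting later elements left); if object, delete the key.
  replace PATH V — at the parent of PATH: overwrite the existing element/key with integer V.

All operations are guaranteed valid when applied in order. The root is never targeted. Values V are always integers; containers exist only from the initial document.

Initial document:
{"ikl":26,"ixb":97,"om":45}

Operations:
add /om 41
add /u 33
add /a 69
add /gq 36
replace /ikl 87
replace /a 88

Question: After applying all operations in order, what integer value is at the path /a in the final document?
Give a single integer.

After op 1 (add /om 41): {"ikl":26,"ixb":97,"om":41}
After op 2 (add /u 33): {"ikl":26,"ixb":97,"om":41,"u":33}
After op 3 (add /a 69): {"a":69,"ikl":26,"ixb":97,"om":41,"u":33}
After op 4 (add /gq 36): {"a":69,"gq":36,"ikl":26,"ixb":97,"om":41,"u":33}
After op 5 (replace /ikl 87): {"a":69,"gq":36,"ikl":87,"ixb":97,"om":41,"u":33}
After op 6 (replace /a 88): {"a":88,"gq":36,"ikl":87,"ixb":97,"om":41,"u":33}
Value at /a: 88

Answer: 88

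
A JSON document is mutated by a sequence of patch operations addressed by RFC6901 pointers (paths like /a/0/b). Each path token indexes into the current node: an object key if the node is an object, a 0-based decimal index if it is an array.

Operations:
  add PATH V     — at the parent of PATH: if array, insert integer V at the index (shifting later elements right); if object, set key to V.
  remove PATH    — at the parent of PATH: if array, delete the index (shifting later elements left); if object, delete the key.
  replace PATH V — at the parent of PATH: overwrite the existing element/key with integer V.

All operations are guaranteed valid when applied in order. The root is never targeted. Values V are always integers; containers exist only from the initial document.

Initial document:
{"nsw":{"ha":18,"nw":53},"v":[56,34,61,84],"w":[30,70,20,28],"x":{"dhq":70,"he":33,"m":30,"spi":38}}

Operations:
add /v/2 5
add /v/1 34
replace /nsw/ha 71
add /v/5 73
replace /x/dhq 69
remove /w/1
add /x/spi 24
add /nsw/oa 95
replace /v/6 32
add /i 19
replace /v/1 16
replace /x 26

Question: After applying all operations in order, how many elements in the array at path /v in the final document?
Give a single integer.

After op 1 (add /v/2 5): {"nsw":{"ha":18,"nw":53},"v":[56,34,5,61,84],"w":[30,70,20,28],"x":{"dhq":70,"he":33,"m":30,"spi":38}}
After op 2 (add /v/1 34): {"nsw":{"ha":18,"nw":53},"v":[56,34,34,5,61,84],"w":[30,70,20,28],"x":{"dhq":70,"he":33,"m":30,"spi":38}}
After op 3 (replace /nsw/ha 71): {"nsw":{"ha":71,"nw":53},"v":[56,34,34,5,61,84],"w":[30,70,20,28],"x":{"dhq":70,"he":33,"m":30,"spi":38}}
After op 4 (add /v/5 73): {"nsw":{"ha":71,"nw":53},"v":[56,34,34,5,61,73,84],"w":[30,70,20,28],"x":{"dhq":70,"he":33,"m":30,"spi":38}}
After op 5 (replace /x/dhq 69): {"nsw":{"ha":71,"nw":53},"v":[56,34,34,5,61,73,84],"w":[30,70,20,28],"x":{"dhq":69,"he":33,"m":30,"spi":38}}
After op 6 (remove /w/1): {"nsw":{"ha":71,"nw":53},"v":[56,34,34,5,61,73,84],"w":[30,20,28],"x":{"dhq":69,"he":33,"m":30,"spi":38}}
After op 7 (add /x/spi 24): {"nsw":{"ha":71,"nw":53},"v":[56,34,34,5,61,73,84],"w":[30,20,28],"x":{"dhq":69,"he":33,"m":30,"spi":24}}
After op 8 (add /nsw/oa 95): {"nsw":{"ha":71,"nw":53,"oa":95},"v":[56,34,34,5,61,73,84],"w":[30,20,28],"x":{"dhq":69,"he":33,"m":30,"spi":24}}
After op 9 (replace /v/6 32): {"nsw":{"ha":71,"nw":53,"oa":95},"v":[56,34,34,5,61,73,32],"w":[30,20,28],"x":{"dhq":69,"he":33,"m":30,"spi":24}}
After op 10 (add /i 19): {"i":19,"nsw":{"ha":71,"nw":53,"oa":95},"v":[56,34,34,5,61,73,32],"w":[30,20,28],"x":{"dhq":69,"he":33,"m":30,"spi":24}}
After op 11 (replace /v/1 16): {"i":19,"nsw":{"ha":71,"nw":53,"oa":95},"v":[56,16,34,5,61,73,32],"w":[30,20,28],"x":{"dhq":69,"he":33,"m":30,"spi":24}}
After op 12 (replace /x 26): {"i":19,"nsw":{"ha":71,"nw":53,"oa":95},"v":[56,16,34,5,61,73,32],"w":[30,20,28],"x":26}
Size at path /v: 7

Answer: 7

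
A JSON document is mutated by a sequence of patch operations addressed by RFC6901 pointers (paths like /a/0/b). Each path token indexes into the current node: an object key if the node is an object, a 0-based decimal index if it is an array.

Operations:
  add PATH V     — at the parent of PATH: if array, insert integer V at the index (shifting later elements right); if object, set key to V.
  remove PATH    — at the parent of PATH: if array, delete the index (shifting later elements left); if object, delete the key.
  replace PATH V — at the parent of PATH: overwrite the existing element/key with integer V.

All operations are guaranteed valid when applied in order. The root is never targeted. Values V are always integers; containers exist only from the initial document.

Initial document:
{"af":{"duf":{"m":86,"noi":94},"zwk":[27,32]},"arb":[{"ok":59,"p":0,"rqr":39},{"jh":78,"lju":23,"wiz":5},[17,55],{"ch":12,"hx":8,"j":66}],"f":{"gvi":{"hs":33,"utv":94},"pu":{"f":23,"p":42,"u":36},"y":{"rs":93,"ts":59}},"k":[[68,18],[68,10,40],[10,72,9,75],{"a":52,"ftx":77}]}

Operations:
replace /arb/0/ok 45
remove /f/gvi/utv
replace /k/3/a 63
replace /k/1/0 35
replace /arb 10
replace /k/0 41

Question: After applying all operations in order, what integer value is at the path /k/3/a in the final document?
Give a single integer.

After op 1 (replace /arb/0/ok 45): {"af":{"duf":{"m":86,"noi":94},"zwk":[27,32]},"arb":[{"ok":45,"p":0,"rqr":39},{"jh":78,"lju":23,"wiz":5},[17,55],{"ch":12,"hx":8,"j":66}],"f":{"gvi":{"hs":33,"utv":94},"pu":{"f":23,"p":42,"u":36},"y":{"rs":93,"ts":59}},"k":[[68,18],[68,10,40],[10,72,9,75],{"a":52,"ftx":77}]}
After op 2 (remove /f/gvi/utv): {"af":{"duf":{"m":86,"noi":94},"zwk":[27,32]},"arb":[{"ok":45,"p":0,"rqr":39},{"jh":78,"lju":23,"wiz":5},[17,55],{"ch":12,"hx":8,"j":66}],"f":{"gvi":{"hs":33},"pu":{"f":23,"p":42,"u":36},"y":{"rs":93,"ts":59}},"k":[[68,18],[68,10,40],[10,72,9,75],{"a":52,"ftx":77}]}
After op 3 (replace /k/3/a 63): {"af":{"duf":{"m":86,"noi":94},"zwk":[27,32]},"arb":[{"ok":45,"p":0,"rqr":39},{"jh":78,"lju":23,"wiz":5},[17,55],{"ch":12,"hx":8,"j":66}],"f":{"gvi":{"hs":33},"pu":{"f":23,"p":42,"u":36},"y":{"rs":93,"ts":59}},"k":[[68,18],[68,10,40],[10,72,9,75],{"a":63,"ftx":77}]}
After op 4 (replace /k/1/0 35): {"af":{"duf":{"m":86,"noi":94},"zwk":[27,32]},"arb":[{"ok":45,"p":0,"rqr":39},{"jh":78,"lju":23,"wiz":5},[17,55],{"ch":12,"hx":8,"j":66}],"f":{"gvi":{"hs":33},"pu":{"f":23,"p":42,"u":36},"y":{"rs":93,"ts":59}},"k":[[68,18],[35,10,40],[10,72,9,75],{"a":63,"ftx":77}]}
After op 5 (replace /arb 10): {"af":{"duf":{"m":86,"noi":94},"zwk":[27,32]},"arb":10,"f":{"gvi":{"hs":33},"pu":{"f":23,"p":42,"u":36},"y":{"rs":93,"ts":59}},"k":[[68,18],[35,10,40],[10,72,9,75],{"a":63,"ftx":77}]}
After op 6 (replace /k/0 41): {"af":{"duf":{"m":86,"noi":94},"zwk":[27,32]},"arb":10,"f":{"gvi":{"hs":33},"pu":{"f":23,"p":42,"u":36},"y":{"rs":93,"ts":59}},"k":[41,[35,10,40],[10,72,9,75],{"a":63,"ftx":77}]}
Value at /k/3/a: 63

Answer: 63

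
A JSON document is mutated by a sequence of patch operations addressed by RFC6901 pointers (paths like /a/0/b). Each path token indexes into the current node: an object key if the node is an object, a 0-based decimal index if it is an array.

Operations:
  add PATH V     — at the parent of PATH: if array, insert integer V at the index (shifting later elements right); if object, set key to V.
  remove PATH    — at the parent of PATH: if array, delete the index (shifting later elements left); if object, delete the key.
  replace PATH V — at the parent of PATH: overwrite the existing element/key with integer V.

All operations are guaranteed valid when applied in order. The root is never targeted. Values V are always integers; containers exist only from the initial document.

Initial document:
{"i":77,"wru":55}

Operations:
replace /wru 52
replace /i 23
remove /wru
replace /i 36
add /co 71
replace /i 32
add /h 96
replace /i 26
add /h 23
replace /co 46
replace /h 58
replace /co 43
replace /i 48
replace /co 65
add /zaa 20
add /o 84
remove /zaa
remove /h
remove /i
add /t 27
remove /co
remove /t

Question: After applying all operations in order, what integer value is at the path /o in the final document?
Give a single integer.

Answer: 84

Derivation:
After op 1 (replace /wru 52): {"i":77,"wru":52}
After op 2 (replace /i 23): {"i":23,"wru":52}
After op 3 (remove /wru): {"i":23}
After op 4 (replace /i 36): {"i":36}
After op 5 (add /co 71): {"co":71,"i":36}
After op 6 (replace /i 32): {"co":71,"i":32}
After op 7 (add /h 96): {"co":71,"h":96,"i":32}
After op 8 (replace /i 26): {"co":71,"h":96,"i":26}
After op 9 (add /h 23): {"co":71,"h":23,"i":26}
After op 10 (replace /co 46): {"co":46,"h":23,"i":26}
After op 11 (replace /h 58): {"co":46,"h":58,"i":26}
After op 12 (replace /co 43): {"co":43,"h":58,"i":26}
After op 13 (replace /i 48): {"co":43,"h":58,"i":48}
After op 14 (replace /co 65): {"co":65,"h":58,"i":48}
After op 15 (add /zaa 20): {"co":65,"h":58,"i":48,"zaa":20}
After op 16 (add /o 84): {"co":65,"h":58,"i":48,"o":84,"zaa":20}
After op 17 (remove /zaa): {"co":65,"h":58,"i":48,"o":84}
After op 18 (remove /h): {"co":65,"i":48,"o":84}
After op 19 (remove /i): {"co":65,"o":84}
After op 20 (add /t 27): {"co":65,"o":84,"t":27}
After op 21 (remove /co): {"o":84,"t":27}
After op 22 (remove /t): {"o":84}
Value at /o: 84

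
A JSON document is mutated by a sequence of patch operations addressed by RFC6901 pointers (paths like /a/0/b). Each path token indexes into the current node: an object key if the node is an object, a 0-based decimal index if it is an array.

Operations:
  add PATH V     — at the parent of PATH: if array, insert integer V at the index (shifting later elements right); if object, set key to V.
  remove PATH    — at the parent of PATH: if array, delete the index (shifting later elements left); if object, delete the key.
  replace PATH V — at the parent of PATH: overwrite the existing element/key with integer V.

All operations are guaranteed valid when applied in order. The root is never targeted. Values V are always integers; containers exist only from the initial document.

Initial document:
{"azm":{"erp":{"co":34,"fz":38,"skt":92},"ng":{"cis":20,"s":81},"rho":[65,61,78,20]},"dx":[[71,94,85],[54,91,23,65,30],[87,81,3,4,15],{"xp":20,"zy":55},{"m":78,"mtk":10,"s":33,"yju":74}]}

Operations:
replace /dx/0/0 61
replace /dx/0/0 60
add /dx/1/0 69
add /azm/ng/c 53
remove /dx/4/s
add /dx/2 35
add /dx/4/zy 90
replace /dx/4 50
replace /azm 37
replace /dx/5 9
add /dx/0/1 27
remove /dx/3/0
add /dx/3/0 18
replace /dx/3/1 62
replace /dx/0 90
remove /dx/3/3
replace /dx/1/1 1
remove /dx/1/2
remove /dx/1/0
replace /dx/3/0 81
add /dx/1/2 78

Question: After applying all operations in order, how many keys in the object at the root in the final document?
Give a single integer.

Answer: 2

Derivation:
After op 1 (replace /dx/0/0 61): {"azm":{"erp":{"co":34,"fz":38,"skt":92},"ng":{"cis":20,"s":81},"rho":[65,61,78,20]},"dx":[[61,94,85],[54,91,23,65,30],[87,81,3,4,15],{"xp":20,"zy":55},{"m":78,"mtk":10,"s":33,"yju":74}]}
After op 2 (replace /dx/0/0 60): {"azm":{"erp":{"co":34,"fz":38,"skt":92},"ng":{"cis":20,"s":81},"rho":[65,61,78,20]},"dx":[[60,94,85],[54,91,23,65,30],[87,81,3,4,15],{"xp":20,"zy":55},{"m":78,"mtk":10,"s":33,"yju":74}]}
After op 3 (add /dx/1/0 69): {"azm":{"erp":{"co":34,"fz":38,"skt":92},"ng":{"cis":20,"s":81},"rho":[65,61,78,20]},"dx":[[60,94,85],[69,54,91,23,65,30],[87,81,3,4,15],{"xp":20,"zy":55},{"m":78,"mtk":10,"s":33,"yju":74}]}
After op 4 (add /azm/ng/c 53): {"azm":{"erp":{"co":34,"fz":38,"skt":92},"ng":{"c":53,"cis":20,"s":81},"rho":[65,61,78,20]},"dx":[[60,94,85],[69,54,91,23,65,30],[87,81,3,4,15],{"xp":20,"zy":55},{"m":78,"mtk":10,"s":33,"yju":74}]}
After op 5 (remove /dx/4/s): {"azm":{"erp":{"co":34,"fz":38,"skt":92},"ng":{"c":53,"cis":20,"s":81},"rho":[65,61,78,20]},"dx":[[60,94,85],[69,54,91,23,65,30],[87,81,3,4,15],{"xp":20,"zy":55},{"m":78,"mtk":10,"yju":74}]}
After op 6 (add /dx/2 35): {"azm":{"erp":{"co":34,"fz":38,"skt":92},"ng":{"c":53,"cis":20,"s":81},"rho":[65,61,78,20]},"dx":[[60,94,85],[69,54,91,23,65,30],35,[87,81,3,4,15],{"xp":20,"zy":55},{"m":78,"mtk":10,"yju":74}]}
After op 7 (add /dx/4/zy 90): {"azm":{"erp":{"co":34,"fz":38,"skt":92},"ng":{"c":53,"cis":20,"s":81},"rho":[65,61,78,20]},"dx":[[60,94,85],[69,54,91,23,65,30],35,[87,81,3,4,15],{"xp":20,"zy":90},{"m":78,"mtk":10,"yju":74}]}
After op 8 (replace /dx/4 50): {"azm":{"erp":{"co":34,"fz":38,"skt":92},"ng":{"c":53,"cis":20,"s":81},"rho":[65,61,78,20]},"dx":[[60,94,85],[69,54,91,23,65,30],35,[87,81,3,4,15],50,{"m":78,"mtk":10,"yju":74}]}
After op 9 (replace /azm 37): {"azm":37,"dx":[[60,94,85],[69,54,91,23,65,30],35,[87,81,3,4,15],50,{"m":78,"mtk":10,"yju":74}]}
After op 10 (replace /dx/5 9): {"azm":37,"dx":[[60,94,85],[69,54,91,23,65,30],35,[87,81,3,4,15],50,9]}
After op 11 (add /dx/0/1 27): {"azm":37,"dx":[[60,27,94,85],[69,54,91,23,65,30],35,[87,81,3,4,15],50,9]}
After op 12 (remove /dx/3/0): {"azm":37,"dx":[[60,27,94,85],[69,54,91,23,65,30],35,[81,3,4,15],50,9]}
After op 13 (add /dx/3/0 18): {"azm":37,"dx":[[60,27,94,85],[69,54,91,23,65,30],35,[18,81,3,4,15],50,9]}
After op 14 (replace /dx/3/1 62): {"azm":37,"dx":[[60,27,94,85],[69,54,91,23,65,30],35,[18,62,3,4,15],50,9]}
After op 15 (replace /dx/0 90): {"azm":37,"dx":[90,[69,54,91,23,65,30],35,[18,62,3,4,15],50,9]}
After op 16 (remove /dx/3/3): {"azm":37,"dx":[90,[69,54,91,23,65,30],35,[18,62,3,15],50,9]}
After op 17 (replace /dx/1/1 1): {"azm":37,"dx":[90,[69,1,91,23,65,30],35,[18,62,3,15],50,9]}
After op 18 (remove /dx/1/2): {"azm":37,"dx":[90,[69,1,23,65,30],35,[18,62,3,15],50,9]}
After op 19 (remove /dx/1/0): {"azm":37,"dx":[90,[1,23,65,30],35,[18,62,3,15],50,9]}
After op 20 (replace /dx/3/0 81): {"azm":37,"dx":[90,[1,23,65,30],35,[81,62,3,15],50,9]}
After op 21 (add /dx/1/2 78): {"azm":37,"dx":[90,[1,23,78,65,30],35,[81,62,3,15],50,9]}
Size at the root: 2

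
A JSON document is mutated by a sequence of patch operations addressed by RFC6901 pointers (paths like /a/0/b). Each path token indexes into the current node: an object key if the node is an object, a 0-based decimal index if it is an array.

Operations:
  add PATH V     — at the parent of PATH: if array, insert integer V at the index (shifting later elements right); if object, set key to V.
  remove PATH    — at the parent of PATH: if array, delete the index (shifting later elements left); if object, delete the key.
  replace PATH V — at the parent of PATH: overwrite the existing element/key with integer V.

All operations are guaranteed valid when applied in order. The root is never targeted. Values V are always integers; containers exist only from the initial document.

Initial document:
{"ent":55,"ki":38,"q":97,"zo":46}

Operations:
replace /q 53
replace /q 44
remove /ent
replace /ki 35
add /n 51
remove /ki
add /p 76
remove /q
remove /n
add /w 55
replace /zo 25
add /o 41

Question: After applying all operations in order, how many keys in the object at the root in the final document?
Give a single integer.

Answer: 4

Derivation:
After op 1 (replace /q 53): {"ent":55,"ki":38,"q":53,"zo":46}
After op 2 (replace /q 44): {"ent":55,"ki":38,"q":44,"zo":46}
After op 3 (remove /ent): {"ki":38,"q":44,"zo":46}
After op 4 (replace /ki 35): {"ki":35,"q":44,"zo":46}
After op 5 (add /n 51): {"ki":35,"n":51,"q":44,"zo":46}
After op 6 (remove /ki): {"n":51,"q":44,"zo":46}
After op 7 (add /p 76): {"n":51,"p":76,"q":44,"zo":46}
After op 8 (remove /q): {"n":51,"p":76,"zo":46}
After op 9 (remove /n): {"p":76,"zo":46}
After op 10 (add /w 55): {"p":76,"w":55,"zo":46}
After op 11 (replace /zo 25): {"p":76,"w":55,"zo":25}
After op 12 (add /o 41): {"o":41,"p":76,"w":55,"zo":25}
Size at the root: 4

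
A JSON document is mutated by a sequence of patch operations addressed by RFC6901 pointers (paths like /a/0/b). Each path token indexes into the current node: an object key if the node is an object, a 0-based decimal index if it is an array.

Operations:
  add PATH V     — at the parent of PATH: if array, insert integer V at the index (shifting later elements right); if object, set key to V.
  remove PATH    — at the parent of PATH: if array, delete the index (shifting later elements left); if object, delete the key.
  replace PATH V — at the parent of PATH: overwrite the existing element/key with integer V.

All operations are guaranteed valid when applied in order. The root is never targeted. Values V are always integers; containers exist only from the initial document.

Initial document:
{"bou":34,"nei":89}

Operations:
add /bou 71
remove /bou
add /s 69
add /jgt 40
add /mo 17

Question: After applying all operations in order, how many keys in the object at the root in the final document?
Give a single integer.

Answer: 4

Derivation:
After op 1 (add /bou 71): {"bou":71,"nei":89}
After op 2 (remove /bou): {"nei":89}
After op 3 (add /s 69): {"nei":89,"s":69}
After op 4 (add /jgt 40): {"jgt":40,"nei":89,"s":69}
After op 5 (add /mo 17): {"jgt":40,"mo":17,"nei":89,"s":69}
Size at the root: 4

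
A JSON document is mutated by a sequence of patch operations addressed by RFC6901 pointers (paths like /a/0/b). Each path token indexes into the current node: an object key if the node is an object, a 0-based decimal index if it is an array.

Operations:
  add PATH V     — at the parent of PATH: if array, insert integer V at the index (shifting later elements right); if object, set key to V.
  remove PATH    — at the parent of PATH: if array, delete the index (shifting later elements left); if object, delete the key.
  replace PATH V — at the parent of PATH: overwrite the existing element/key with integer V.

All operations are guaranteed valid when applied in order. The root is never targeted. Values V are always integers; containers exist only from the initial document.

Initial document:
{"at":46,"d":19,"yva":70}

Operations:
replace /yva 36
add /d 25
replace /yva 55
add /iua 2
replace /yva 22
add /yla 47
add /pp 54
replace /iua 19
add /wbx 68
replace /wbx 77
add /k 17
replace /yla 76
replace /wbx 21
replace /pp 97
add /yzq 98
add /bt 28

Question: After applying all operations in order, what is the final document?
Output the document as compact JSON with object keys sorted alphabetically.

Answer: {"at":46,"bt":28,"d":25,"iua":19,"k":17,"pp":97,"wbx":21,"yla":76,"yva":22,"yzq":98}

Derivation:
After op 1 (replace /yva 36): {"at":46,"d":19,"yva":36}
After op 2 (add /d 25): {"at":46,"d":25,"yva":36}
After op 3 (replace /yva 55): {"at":46,"d":25,"yva":55}
After op 4 (add /iua 2): {"at":46,"d":25,"iua":2,"yva":55}
After op 5 (replace /yva 22): {"at":46,"d":25,"iua":2,"yva":22}
After op 6 (add /yla 47): {"at":46,"d":25,"iua":2,"yla":47,"yva":22}
After op 7 (add /pp 54): {"at":46,"d":25,"iua":2,"pp":54,"yla":47,"yva":22}
After op 8 (replace /iua 19): {"at":46,"d":25,"iua":19,"pp":54,"yla":47,"yva":22}
After op 9 (add /wbx 68): {"at":46,"d":25,"iua":19,"pp":54,"wbx":68,"yla":47,"yva":22}
After op 10 (replace /wbx 77): {"at":46,"d":25,"iua":19,"pp":54,"wbx":77,"yla":47,"yva":22}
After op 11 (add /k 17): {"at":46,"d":25,"iua":19,"k":17,"pp":54,"wbx":77,"yla":47,"yva":22}
After op 12 (replace /yla 76): {"at":46,"d":25,"iua":19,"k":17,"pp":54,"wbx":77,"yla":76,"yva":22}
After op 13 (replace /wbx 21): {"at":46,"d":25,"iua":19,"k":17,"pp":54,"wbx":21,"yla":76,"yva":22}
After op 14 (replace /pp 97): {"at":46,"d":25,"iua":19,"k":17,"pp":97,"wbx":21,"yla":76,"yva":22}
After op 15 (add /yzq 98): {"at":46,"d":25,"iua":19,"k":17,"pp":97,"wbx":21,"yla":76,"yva":22,"yzq":98}
After op 16 (add /bt 28): {"at":46,"bt":28,"d":25,"iua":19,"k":17,"pp":97,"wbx":21,"yla":76,"yva":22,"yzq":98}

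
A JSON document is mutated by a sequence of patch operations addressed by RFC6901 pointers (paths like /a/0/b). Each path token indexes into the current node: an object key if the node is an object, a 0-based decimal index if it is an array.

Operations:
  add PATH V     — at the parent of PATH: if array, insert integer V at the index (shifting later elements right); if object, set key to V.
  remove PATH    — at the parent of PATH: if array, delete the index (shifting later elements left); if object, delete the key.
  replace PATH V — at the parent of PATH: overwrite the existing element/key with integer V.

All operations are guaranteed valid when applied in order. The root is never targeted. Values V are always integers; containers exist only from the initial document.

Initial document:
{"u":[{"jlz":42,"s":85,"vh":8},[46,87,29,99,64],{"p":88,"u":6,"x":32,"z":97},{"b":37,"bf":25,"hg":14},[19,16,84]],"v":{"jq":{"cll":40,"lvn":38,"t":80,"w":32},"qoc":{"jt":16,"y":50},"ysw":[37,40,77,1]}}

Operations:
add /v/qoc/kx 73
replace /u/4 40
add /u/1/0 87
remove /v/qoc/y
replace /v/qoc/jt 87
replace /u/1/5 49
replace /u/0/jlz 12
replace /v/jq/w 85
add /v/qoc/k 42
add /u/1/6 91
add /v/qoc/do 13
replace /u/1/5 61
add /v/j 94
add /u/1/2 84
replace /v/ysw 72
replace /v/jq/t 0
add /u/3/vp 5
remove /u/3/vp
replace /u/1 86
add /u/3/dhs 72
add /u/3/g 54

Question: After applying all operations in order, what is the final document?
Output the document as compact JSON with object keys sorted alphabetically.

Answer: {"u":[{"jlz":12,"s":85,"vh":8},86,{"p":88,"u":6,"x":32,"z":97},{"b":37,"bf":25,"dhs":72,"g":54,"hg":14},40],"v":{"j":94,"jq":{"cll":40,"lvn":38,"t":0,"w":85},"qoc":{"do":13,"jt":87,"k":42,"kx":73},"ysw":72}}

Derivation:
After op 1 (add /v/qoc/kx 73): {"u":[{"jlz":42,"s":85,"vh":8},[46,87,29,99,64],{"p":88,"u":6,"x":32,"z":97},{"b":37,"bf":25,"hg":14},[19,16,84]],"v":{"jq":{"cll":40,"lvn":38,"t":80,"w":32},"qoc":{"jt":16,"kx":73,"y":50},"ysw":[37,40,77,1]}}
After op 2 (replace /u/4 40): {"u":[{"jlz":42,"s":85,"vh":8},[46,87,29,99,64],{"p":88,"u":6,"x":32,"z":97},{"b":37,"bf":25,"hg":14},40],"v":{"jq":{"cll":40,"lvn":38,"t":80,"w":32},"qoc":{"jt":16,"kx":73,"y":50},"ysw":[37,40,77,1]}}
After op 3 (add /u/1/0 87): {"u":[{"jlz":42,"s":85,"vh":8},[87,46,87,29,99,64],{"p":88,"u":6,"x":32,"z":97},{"b":37,"bf":25,"hg":14},40],"v":{"jq":{"cll":40,"lvn":38,"t":80,"w":32},"qoc":{"jt":16,"kx":73,"y":50},"ysw":[37,40,77,1]}}
After op 4 (remove /v/qoc/y): {"u":[{"jlz":42,"s":85,"vh":8},[87,46,87,29,99,64],{"p":88,"u":6,"x":32,"z":97},{"b":37,"bf":25,"hg":14},40],"v":{"jq":{"cll":40,"lvn":38,"t":80,"w":32},"qoc":{"jt":16,"kx":73},"ysw":[37,40,77,1]}}
After op 5 (replace /v/qoc/jt 87): {"u":[{"jlz":42,"s":85,"vh":8},[87,46,87,29,99,64],{"p":88,"u":6,"x":32,"z":97},{"b":37,"bf":25,"hg":14},40],"v":{"jq":{"cll":40,"lvn":38,"t":80,"w":32},"qoc":{"jt":87,"kx":73},"ysw":[37,40,77,1]}}
After op 6 (replace /u/1/5 49): {"u":[{"jlz":42,"s":85,"vh":8},[87,46,87,29,99,49],{"p":88,"u":6,"x":32,"z":97},{"b":37,"bf":25,"hg":14},40],"v":{"jq":{"cll":40,"lvn":38,"t":80,"w":32},"qoc":{"jt":87,"kx":73},"ysw":[37,40,77,1]}}
After op 7 (replace /u/0/jlz 12): {"u":[{"jlz":12,"s":85,"vh":8},[87,46,87,29,99,49],{"p":88,"u":6,"x":32,"z":97},{"b":37,"bf":25,"hg":14},40],"v":{"jq":{"cll":40,"lvn":38,"t":80,"w":32},"qoc":{"jt":87,"kx":73},"ysw":[37,40,77,1]}}
After op 8 (replace /v/jq/w 85): {"u":[{"jlz":12,"s":85,"vh":8},[87,46,87,29,99,49],{"p":88,"u":6,"x":32,"z":97},{"b":37,"bf":25,"hg":14},40],"v":{"jq":{"cll":40,"lvn":38,"t":80,"w":85},"qoc":{"jt":87,"kx":73},"ysw":[37,40,77,1]}}
After op 9 (add /v/qoc/k 42): {"u":[{"jlz":12,"s":85,"vh":8},[87,46,87,29,99,49],{"p":88,"u":6,"x":32,"z":97},{"b":37,"bf":25,"hg":14},40],"v":{"jq":{"cll":40,"lvn":38,"t":80,"w":85},"qoc":{"jt":87,"k":42,"kx":73},"ysw":[37,40,77,1]}}
After op 10 (add /u/1/6 91): {"u":[{"jlz":12,"s":85,"vh":8},[87,46,87,29,99,49,91],{"p":88,"u":6,"x":32,"z":97},{"b":37,"bf":25,"hg":14},40],"v":{"jq":{"cll":40,"lvn":38,"t":80,"w":85},"qoc":{"jt":87,"k":42,"kx":73},"ysw":[37,40,77,1]}}
After op 11 (add /v/qoc/do 13): {"u":[{"jlz":12,"s":85,"vh":8},[87,46,87,29,99,49,91],{"p":88,"u":6,"x":32,"z":97},{"b":37,"bf":25,"hg":14},40],"v":{"jq":{"cll":40,"lvn":38,"t":80,"w":85},"qoc":{"do":13,"jt":87,"k":42,"kx":73},"ysw":[37,40,77,1]}}
After op 12 (replace /u/1/5 61): {"u":[{"jlz":12,"s":85,"vh":8},[87,46,87,29,99,61,91],{"p":88,"u":6,"x":32,"z":97},{"b":37,"bf":25,"hg":14},40],"v":{"jq":{"cll":40,"lvn":38,"t":80,"w":85},"qoc":{"do":13,"jt":87,"k":42,"kx":73},"ysw":[37,40,77,1]}}
After op 13 (add /v/j 94): {"u":[{"jlz":12,"s":85,"vh":8},[87,46,87,29,99,61,91],{"p":88,"u":6,"x":32,"z":97},{"b":37,"bf":25,"hg":14},40],"v":{"j":94,"jq":{"cll":40,"lvn":38,"t":80,"w":85},"qoc":{"do":13,"jt":87,"k":42,"kx":73},"ysw":[37,40,77,1]}}
After op 14 (add /u/1/2 84): {"u":[{"jlz":12,"s":85,"vh":8},[87,46,84,87,29,99,61,91],{"p":88,"u":6,"x":32,"z":97},{"b":37,"bf":25,"hg":14},40],"v":{"j":94,"jq":{"cll":40,"lvn":38,"t":80,"w":85},"qoc":{"do":13,"jt":87,"k":42,"kx":73},"ysw":[37,40,77,1]}}
After op 15 (replace /v/ysw 72): {"u":[{"jlz":12,"s":85,"vh":8},[87,46,84,87,29,99,61,91],{"p":88,"u":6,"x":32,"z":97},{"b":37,"bf":25,"hg":14},40],"v":{"j":94,"jq":{"cll":40,"lvn":38,"t":80,"w":85},"qoc":{"do":13,"jt":87,"k":42,"kx":73},"ysw":72}}
After op 16 (replace /v/jq/t 0): {"u":[{"jlz":12,"s":85,"vh":8},[87,46,84,87,29,99,61,91],{"p":88,"u":6,"x":32,"z":97},{"b":37,"bf":25,"hg":14},40],"v":{"j":94,"jq":{"cll":40,"lvn":38,"t":0,"w":85},"qoc":{"do":13,"jt":87,"k":42,"kx":73},"ysw":72}}
After op 17 (add /u/3/vp 5): {"u":[{"jlz":12,"s":85,"vh":8},[87,46,84,87,29,99,61,91],{"p":88,"u":6,"x":32,"z":97},{"b":37,"bf":25,"hg":14,"vp":5},40],"v":{"j":94,"jq":{"cll":40,"lvn":38,"t":0,"w":85},"qoc":{"do":13,"jt":87,"k":42,"kx":73},"ysw":72}}
After op 18 (remove /u/3/vp): {"u":[{"jlz":12,"s":85,"vh":8},[87,46,84,87,29,99,61,91],{"p":88,"u":6,"x":32,"z":97},{"b":37,"bf":25,"hg":14},40],"v":{"j":94,"jq":{"cll":40,"lvn":38,"t":0,"w":85},"qoc":{"do":13,"jt":87,"k":42,"kx":73},"ysw":72}}
After op 19 (replace /u/1 86): {"u":[{"jlz":12,"s":85,"vh":8},86,{"p":88,"u":6,"x":32,"z":97},{"b":37,"bf":25,"hg":14},40],"v":{"j":94,"jq":{"cll":40,"lvn":38,"t":0,"w":85},"qoc":{"do":13,"jt":87,"k":42,"kx":73},"ysw":72}}
After op 20 (add /u/3/dhs 72): {"u":[{"jlz":12,"s":85,"vh":8},86,{"p":88,"u":6,"x":32,"z":97},{"b":37,"bf":25,"dhs":72,"hg":14},40],"v":{"j":94,"jq":{"cll":40,"lvn":38,"t":0,"w":85},"qoc":{"do":13,"jt":87,"k":42,"kx":73},"ysw":72}}
After op 21 (add /u/3/g 54): {"u":[{"jlz":12,"s":85,"vh":8},86,{"p":88,"u":6,"x":32,"z":97},{"b":37,"bf":25,"dhs":72,"g":54,"hg":14},40],"v":{"j":94,"jq":{"cll":40,"lvn":38,"t":0,"w":85},"qoc":{"do":13,"jt":87,"k":42,"kx":73},"ysw":72}}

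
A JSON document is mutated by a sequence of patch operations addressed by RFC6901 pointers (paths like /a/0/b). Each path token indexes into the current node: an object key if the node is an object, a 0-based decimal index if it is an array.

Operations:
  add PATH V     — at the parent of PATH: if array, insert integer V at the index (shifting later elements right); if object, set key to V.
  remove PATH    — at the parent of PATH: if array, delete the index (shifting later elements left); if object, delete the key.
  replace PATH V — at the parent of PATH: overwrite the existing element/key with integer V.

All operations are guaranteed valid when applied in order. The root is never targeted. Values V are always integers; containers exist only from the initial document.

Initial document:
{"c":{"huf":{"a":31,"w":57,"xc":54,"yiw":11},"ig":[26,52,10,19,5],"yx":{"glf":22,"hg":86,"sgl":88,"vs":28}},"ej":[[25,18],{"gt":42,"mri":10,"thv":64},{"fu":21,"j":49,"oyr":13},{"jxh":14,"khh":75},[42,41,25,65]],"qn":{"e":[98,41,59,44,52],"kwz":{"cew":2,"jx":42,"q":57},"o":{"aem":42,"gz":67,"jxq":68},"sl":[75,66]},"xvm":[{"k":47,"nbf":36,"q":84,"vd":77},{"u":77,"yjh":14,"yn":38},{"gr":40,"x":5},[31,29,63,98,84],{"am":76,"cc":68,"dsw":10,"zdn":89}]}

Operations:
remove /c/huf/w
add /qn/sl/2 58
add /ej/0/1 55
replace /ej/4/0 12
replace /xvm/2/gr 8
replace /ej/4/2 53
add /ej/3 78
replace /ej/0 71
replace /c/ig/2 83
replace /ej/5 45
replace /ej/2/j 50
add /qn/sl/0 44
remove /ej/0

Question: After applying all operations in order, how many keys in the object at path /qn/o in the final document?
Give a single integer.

Answer: 3

Derivation:
After op 1 (remove /c/huf/w): {"c":{"huf":{"a":31,"xc":54,"yiw":11},"ig":[26,52,10,19,5],"yx":{"glf":22,"hg":86,"sgl":88,"vs":28}},"ej":[[25,18],{"gt":42,"mri":10,"thv":64},{"fu":21,"j":49,"oyr":13},{"jxh":14,"khh":75},[42,41,25,65]],"qn":{"e":[98,41,59,44,52],"kwz":{"cew":2,"jx":42,"q":57},"o":{"aem":42,"gz":67,"jxq":68},"sl":[75,66]},"xvm":[{"k":47,"nbf":36,"q":84,"vd":77},{"u":77,"yjh":14,"yn":38},{"gr":40,"x":5},[31,29,63,98,84],{"am":76,"cc":68,"dsw":10,"zdn":89}]}
After op 2 (add /qn/sl/2 58): {"c":{"huf":{"a":31,"xc":54,"yiw":11},"ig":[26,52,10,19,5],"yx":{"glf":22,"hg":86,"sgl":88,"vs":28}},"ej":[[25,18],{"gt":42,"mri":10,"thv":64},{"fu":21,"j":49,"oyr":13},{"jxh":14,"khh":75},[42,41,25,65]],"qn":{"e":[98,41,59,44,52],"kwz":{"cew":2,"jx":42,"q":57},"o":{"aem":42,"gz":67,"jxq":68},"sl":[75,66,58]},"xvm":[{"k":47,"nbf":36,"q":84,"vd":77},{"u":77,"yjh":14,"yn":38},{"gr":40,"x":5},[31,29,63,98,84],{"am":76,"cc":68,"dsw":10,"zdn":89}]}
After op 3 (add /ej/0/1 55): {"c":{"huf":{"a":31,"xc":54,"yiw":11},"ig":[26,52,10,19,5],"yx":{"glf":22,"hg":86,"sgl":88,"vs":28}},"ej":[[25,55,18],{"gt":42,"mri":10,"thv":64},{"fu":21,"j":49,"oyr":13},{"jxh":14,"khh":75},[42,41,25,65]],"qn":{"e":[98,41,59,44,52],"kwz":{"cew":2,"jx":42,"q":57},"o":{"aem":42,"gz":67,"jxq":68},"sl":[75,66,58]},"xvm":[{"k":47,"nbf":36,"q":84,"vd":77},{"u":77,"yjh":14,"yn":38},{"gr":40,"x":5},[31,29,63,98,84],{"am":76,"cc":68,"dsw":10,"zdn":89}]}
After op 4 (replace /ej/4/0 12): {"c":{"huf":{"a":31,"xc":54,"yiw":11},"ig":[26,52,10,19,5],"yx":{"glf":22,"hg":86,"sgl":88,"vs":28}},"ej":[[25,55,18],{"gt":42,"mri":10,"thv":64},{"fu":21,"j":49,"oyr":13},{"jxh":14,"khh":75},[12,41,25,65]],"qn":{"e":[98,41,59,44,52],"kwz":{"cew":2,"jx":42,"q":57},"o":{"aem":42,"gz":67,"jxq":68},"sl":[75,66,58]},"xvm":[{"k":47,"nbf":36,"q":84,"vd":77},{"u":77,"yjh":14,"yn":38},{"gr":40,"x":5},[31,29,63,98,84],{"am":76,"cc":68,"dsw":10,"zdn":89}]}
After op 5 (replace /xvm/2/gr 8): {"c":{"huf":{"a":31,"xc":54,"yiw":11},"ig":[26,52,10,19,5],"yx":{"glf":22,"hg":86,"sgl":88,"vs":28}},"ej":[[25,55,18],{"gt":42,"mri":10,"thv":64},{"fu":21,"j":49,"oyr":13},{"jxh":14,"khh":75},[12,41,25,65]],"qn":{"e":[98,41,59,44,52],"kwz":{"cew":2,"jx":42,"q":57},"o":{"aem":42,"gz":67,"jxq":68},"sl":[75,66,58]},"xvm":[{"k":47,"nbf":36,"q":84,"vd":77},{"u":77,"yjh":14,"yn":38},{"gr":8,"x":5},[31,29,63,98,84],{"am":76,"cc":68,"dsw":10,"zdn":89}]}
After op 6 (replace /ej/4/2 53): {"c":{"huf":{"a":31,"xc":54,"yiw":11},"ig":[26,52,10,19,5],"yx":{"glf":22,"hg":86,"sgl":88,"vs":28}},"ej":[[25,55,18],{"gt":42,"mri":10,"thv":64},{"fu":21,"j":49,"oyr":13},{"jxh":14,"khh":75},[12,41,53,65]],"qn":{"e":[98,41,59,44,52],"kwz":{"cew":2,"jx":42,"q":57},"o":{"aem":42,"gz":67,"jxq":68},"sl":[75,66,58]},"xvm":[{"k":47,"nbf":36,"q":84,"vd":77},{"u":77,"yjh":14,"yn":38},{"gr":8,"x":5},[31,29,63,98,84],{"am":76,"cc":68,"dsw":10,"zdn":89}]}
After op 7 (add /ej/3 78): {"c":{"huf":{"a":31,"xc":54,"yiw":11},"ig":[26,52,10,19,5],"yx":{"glf":22,"hg":86,"sgl":88,"vs":28}},"ej":[[25,55,18],{"gt":42,"mri":10,"thv":64},{"fu":21,"j":49,"oyr":13},78,{"jxh":14,"khh":75},[12,41,53,65]],"qn":{"e":[98,41,59,44,52],"kwz":{"cew":2,"jx":42,"q":57},"o":{"aem":42,"gz":67,"jxq":68},"sl":[75,66,58]},"xvm":[{"k":47,"nbf":36,"q":84,"vd":77},{"u":77,"yjh":14,"yn":38},{"gr":8,"x":5},[31,29,63,98,84],{"am":76,"cc":68,"dsw":10,"zdn":89}]}
After op 8 (replace /ej/0 71): {"c":{"huf":{"a":31,"xc":54,"yiw":11},"ig":[26,52,10,19,5],"yx":{"glf":22,"hg":86,"sgl":88,"vs":28}},"ej":[71,{"gt":42,"mri":10,"thv":64},{"fu":21,"j":49,"oyr":13},78,{"jxh":14,"khh":75},[12,41,53,65]],"qn":{"e":[98,41,59,44,52],"kwz":{"cew":2,"jx":42,"q":57},"o":{"aem":42,"gz":67,"jxq":68},"sl":[75,66,58]},"xvm":[{"k":47,"nbf":36,"q":84,"vd":77},{"u":77,"yjh":14,"yn":38},{"gr":8,"x":5},[31,29,63,98,84],{"am":76,"cc":68,"dsw":10,"zdn":89}]}
After op 9 (replace /c/ig/2 83): {"c":{"huf":{"a":31,"xc":54,"yiw":11},"ig":[26,52,83,19,5],"yx":{"glf":22,"hg":86,"sgl":88,"vs":28}},"ej":[71,{"gt":42,"mri":10,"thv":64},{"fu":21,"j":49,"oyr":13},78,{"jxh":14,"khh":75},[12,41,53,65]],"qn":{"e":[98,41,59,44,52],"kwz":{"cew":2,"jx":42,"q":57},"o":{"aem":42,"gz":67,"jxq":68},"sl":[75,66,58]},"xvm":[{"k":47,"nbf":36,"q":84,"vd":77},{"u":77,"yjh":14,"yn":38},{"gr":8,"x":5},[31,29,63,98,84],{"am":76,"cc":68,"dsw":10,"zdn":89}]}
After op 10 (replace /ej/5 45): {"c":{"huf":{"a":31,"xc":54,"yiw":11},"ig":[26,52,83,19,5],"yx":{"glf":22,"hg":86,"sgl":88,"vs":28}},"ej":[71,{"gt":42,"mri":10,"thv":64},{"fu":21,"j":49,"oyr":13},78,{"jxh":14,"khh":75},45],"qn":{"e":[98,41,59,44,52],"kwz":{"cew":2,"jx":42,"q":57},"o":{"aem":42,"gz":67,"jxq":68},"sl":[75,66,58]},"xvm":[{"k":47,"nbf":36,"q":84,"vd":77},{"u":77,"yjh":14,"yn":38},{"gr":8,"x":5},[31,29,63,98,84],{"am":76,"cc":68,"dsw":10,"zdn":89}]}
After op 11 (replace /ej/2/j 50): {"c":{"huf":{"a":31,"xc":54,"yiw":11},"ig":[26,52,83,19,5],"yx":{"glf":22,"hg":86,"sgl":88,"vs":28}},"ej":[71,{"gt":42,"mri":10,"thv":64},{"fu":21,"j":50,"oyr":13},78,{"jxh":14,"khh":75},45],"qn":{"e":[98,41,59,44,52],"kwz":{"cew":2,"jx":42,"q":57},"o":{"aem":42,"gz":67,"jxq":68},"sl":[75,66,58]},"xvm":[{"k":47,"nbf":36,"q":84,"vd":77},{"u":77,"yjh":14,"yn":38},{"gr":8,"x":5},[31,29,63,98,84],{"am":76,"cc":68,"dsw":10,"zdn":89}]}
After op 12 (add /qn/sl/0 44): {"c":{"huf":{"a":31,"xc":54,"yiw":11},"ig":[26,52,83,19,5],"yx":{"glf":22,"hg":86,"sgl":88,"vs":28}},"ej":[71,{"gt":42,"mri":10,"thv":64},{"fu":21,"j":50,"oyr":13},78,{"jxh":14,"khh":75},45],"qn":{"e":[98,41,59,44,52],"kwz":{"cew":2,"jx":42,"q":57},"o":{"aem":42,"gz":67,"jxq":68},"sl":[44,75,66,58]},"xvm":[{"k":47,"nbf":36,"q":84,"vd":77},{"u":77,"yjh":14,"yn":38},{"gr":8,"x":5},[31,29,63,98,84],{"am":76,"cc":68,"dsw":10,"zdn":89}]}
After op 13 (remove /ej/0): {"c":{"huf":{"a":31,"xc":54,"yiw":11},"ig":[26,52,83,19,5],"yx":{"glf":22,"hg":86,"sgl":88,"vs":28}},"ej":[{"gt":42,"mri":10,"thv":64},{"fu":21,"j":50,"oyr":13},78,{"jxh":14,"khh":75},45],"qn":{"e":[98,41,59,44,52],"kwz":{"cew":2,"jx":42,"q":57},"o":{"aem":42,"gz":67,"jxq":68},"sl":[44,75,66,58]},"xvm":[{"k":47,"nbf":36,"q":84,"vd":77},{"u":77,"yjh":14,"yn":38},{"gr":8,"x":5},[31,29,63,98,84],{"am":76,"cc":68,"dsw":10,"zdn":89}]}
Size at path /qn/o: 3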